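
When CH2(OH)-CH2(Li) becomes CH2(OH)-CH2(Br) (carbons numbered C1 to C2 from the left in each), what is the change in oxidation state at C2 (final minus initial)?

Before: C2 has 1 bond to C, 2 bonds to H, 1 bond to Li → oxidation state -3.
After: C2 has 1 bond to C, 2 bonds to H, 1 bond to Br → oxidation state -1.
Δ = -1 − (-3) = +2, so this is an oxidation at C2.

+2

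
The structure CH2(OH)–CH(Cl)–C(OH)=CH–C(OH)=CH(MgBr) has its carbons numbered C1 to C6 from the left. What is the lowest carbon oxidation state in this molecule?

Each bond to a more electronegative atom (O, N, halogen) counts +1, each bond to a less electronegative atom (H, metal, B, Si) counts −1, and each C–C bond counts 0. Tallying each carbon:
C1: 1C, 2H, 1O → 0 − 2 + 1 = -1
C2: 2C, 1H, 1Cl → 0 − 1 + 1 = 0
C3: 3C, 1O → 0 + 1 = +1
C4: 3C, 1H → 0 − 1 = -1
C5: 3C, 1O → 0 + 1 = +1
C6: 2C, 1H, 1Mg → 0 − 1 − 1 = -2
The lowest value is -2.

-2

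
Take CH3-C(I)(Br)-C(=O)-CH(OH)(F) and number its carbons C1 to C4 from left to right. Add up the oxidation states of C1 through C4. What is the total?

Bonds to more-electronegative neighbours contribute +1 each, bonds to H or metals contribute −1 each, and C–C bonds contribute 0. Tallying each carbon:
C1: 1C, 3H → 0 − 3 = -3
C2: 2C, 1Br, 1I → 0 + 1 + 1 = +2
C3: 2C, 2O → 0 + 2 = +2
C4: 1C, 1H, 1O, 1F → 0 − 1 + 1 + 1 = +1
Sum = -3 + 2 + 2 + 1 = +2.

+2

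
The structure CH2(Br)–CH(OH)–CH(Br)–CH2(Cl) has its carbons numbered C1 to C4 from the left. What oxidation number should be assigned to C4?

Each bond to a more electronegative atom (O, N, halogen) counts +1, each bond to a less electronegative atom (H, metal, B, Si) counts −1, and each C–C bond counts 0.
C4 has one bond to C (0), one bond to H (-1), one bond to H (-1), one bond to Cl (+1).
Oxidation state = 0 − 1 − 1 + 1 = -1.

-1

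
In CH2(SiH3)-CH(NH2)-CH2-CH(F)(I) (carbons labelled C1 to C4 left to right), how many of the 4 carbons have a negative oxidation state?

Each bond to a more electronegative atom (O, N, halogen) counts +1, each bond to a less electronegative atom (H, metal, B, Si) counts −1, and each C–C bond counts 0. Tallying each carbon:
C1: 1C, 2H, 1Si → 0 − 2 − 1 = -3
C2: 2C, 1H, 1N → 0 − 1 + 1 = 0
C3: 2C, 2H → 0 − 2 = -2
C4: 1C, 1H, 1F, 1I → 0 − 1 + 1 + 1 = +1
2 carbons (C1, C3) meet the condition.

2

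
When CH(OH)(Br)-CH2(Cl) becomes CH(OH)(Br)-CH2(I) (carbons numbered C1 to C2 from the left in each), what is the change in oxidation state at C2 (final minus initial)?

Before: C2 has 1 bond to C, 2 bonds to H, 1 bond to Cl → oxidation state -1.
After: C2 has 1 bond to C, 2 bonds to H, 1 bond to I → oxidation state -1.
Δ = -1 − (-1) = 0, so no net redox change at C2.

0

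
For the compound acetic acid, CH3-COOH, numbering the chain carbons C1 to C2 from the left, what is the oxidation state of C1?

Each bond to a more electronegative atom (O, N, halogen) counts +1, each bond to a less electronegative atom (H, metal, B, Si) counts −1, and each C–C bond counts 0.
C1 has one bond to H (-1), one bond to H (-1), one bond to H (-1), one bond to C (0).
Oxidation state = -1 − 1 − 1 + 0 = -3.

-3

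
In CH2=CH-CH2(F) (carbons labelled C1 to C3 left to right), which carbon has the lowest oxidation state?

Tallying each carbon's bonds:
C1: 2C, 2H → 0 − 2 = -2
C2: 3C, 1H → 0 − 1 = -1
C3: 1C, 2H, 1F → 0 − 2 + 1 = -1
The most reduced carbon is C1 at -2.

C1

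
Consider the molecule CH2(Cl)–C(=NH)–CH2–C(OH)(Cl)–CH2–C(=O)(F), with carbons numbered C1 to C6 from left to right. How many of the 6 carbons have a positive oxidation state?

Count +1 for every bond to an atom more electronegative than carbon and −1 for every bond to one less electronegative; C–C bonds are 0. Tallying each carbon:
C1: 1C, 2H, 1Cl → 0 − 2 + 1 = -1
C2: 2C, 2N → 0 + 2 = +2
C3: 2C, 2H → 0 − 2 = -2
C4: 2C, 1O, 1Cl → 0 + 1 + 1 = +2
C5: 2C, 2H → 0 − 2 = -2
C6: 1C, 2O, 1F → 0 + 2 + 1 = +3
3 carbons (C2, C4, C6) meet the condition.

3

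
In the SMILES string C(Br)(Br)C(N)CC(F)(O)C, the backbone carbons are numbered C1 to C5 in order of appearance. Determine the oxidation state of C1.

+1

C1 has one bond to C (0), one bond to H (-1), one bond to Br (+1), one bond to Br (+1).
Oxidation state = 0 − 1 + 1 + 1 = +1.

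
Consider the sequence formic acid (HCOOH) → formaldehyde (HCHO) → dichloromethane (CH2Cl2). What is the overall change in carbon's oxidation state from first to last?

Carbon oxidation states along the series — formic acid: +2, formaldehyde: 0, dichloromethane: 0.
Net change = 0 − (+2) = -2.

-2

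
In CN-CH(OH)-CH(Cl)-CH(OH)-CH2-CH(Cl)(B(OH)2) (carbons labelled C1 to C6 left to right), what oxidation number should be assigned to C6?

Assign +1 per bond to O/N/halogen, −1 per bond to H or an electropositive element, and 0 per bond to carbon.
C6 has one bond to C (0), one bond to H (-1), one bond to Cl (+1), one bond to B (-1).
Oxidation state = 0 − 1 + 1 − 1 = -1.

-1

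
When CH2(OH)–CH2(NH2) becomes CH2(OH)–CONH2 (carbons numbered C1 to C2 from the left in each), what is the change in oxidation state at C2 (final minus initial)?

Before: C2 has 1 bond to C, 2 bonds to H, 1 bond to N → oxidation state -1.
After: C2 has 1 bond to C, 2 bonds to O, 1 bond to N → oxidation state +3.
Δ = +3 − (-1) = +4, so this is an oxidation at C2.

+4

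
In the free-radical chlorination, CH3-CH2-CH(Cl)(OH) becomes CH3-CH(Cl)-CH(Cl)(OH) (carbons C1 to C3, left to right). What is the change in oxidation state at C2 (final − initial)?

Before: C2 has 2 bonds to C, 2 bonds to H → oxidation state -2.
After: C2 has 2 bonds to C, 1 bond to H, 1 bond to Cl → oxidation state 0.
Δ = 0 − (-2) = +2, so this is an oxidation at C2.

+2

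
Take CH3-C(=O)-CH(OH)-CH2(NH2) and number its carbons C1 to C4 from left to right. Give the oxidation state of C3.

C3 has one bond to C (0), one bond to C (0), one bond to O (+1), one bond to H (-1).
Oxidation state = 0 + 0 + 1 − 1 = 0.

0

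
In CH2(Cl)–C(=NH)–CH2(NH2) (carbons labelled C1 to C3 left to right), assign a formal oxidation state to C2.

C2 has one bond to C (0), one bond to C (0), a double bond to N (2×+1 = +2).
Oxidation state = 0 + 0 + 2 = +2.

+2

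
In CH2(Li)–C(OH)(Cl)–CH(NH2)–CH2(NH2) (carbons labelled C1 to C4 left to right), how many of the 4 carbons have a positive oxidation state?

1

Count +1 for every bond to an atom more electronegative than carbon and −1 for every bond to one less electronegative; C–C bonds are 0. Tallying each carbon:
C1: 1C, 2H, 1Li → 0 − 2 − 1 = -3
C2: 2C, 1O, 1Cl → 0 + 1 + 1 = +2
C3: 2C, 1H, 1N → 0 − 1 + 1 = 0
C4: 1C, 2H, 1N → 0 − 2 + 1 = -1
1 carbon (C2) meets the condition.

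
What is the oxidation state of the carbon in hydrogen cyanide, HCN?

Bonds to more-electronegative neighbours contribute +1 each, bonds to H or metals contribute −1 each, and C–C bonds contribute 0.
The carbon has one bond to H (-1), a triple bond to N (3×+1 = +3).
Oxidation state = -1 + 3 = +2.

+2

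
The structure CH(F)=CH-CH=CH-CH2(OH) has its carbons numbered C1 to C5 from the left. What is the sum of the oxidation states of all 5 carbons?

Tallying each carbon's bonds:
C1: 2C, 1H, 1F → 0 − 1 + 1 = 0
C2: 3C, 1H → 0 − 1 = -1
C3: 3C, 1H → 0 − 1 = -1
C4: 3C, 1H → 0 − 1 = -1
C5: 1C, 2H, 1O → 0 − 2 + 1 = -1
Sum = 0 − 1 − 1 − 1 − 1 = -4.

-4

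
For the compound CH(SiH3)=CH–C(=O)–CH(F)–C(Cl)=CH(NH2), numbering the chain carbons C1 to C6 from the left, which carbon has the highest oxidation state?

Tallying each carbon's bonds:
C1: 2C, 1H, 1Si → 0 − 1 − 1 = -2
C2: 3C, 1H → 0 − 1 = -1
C3: 2C, 2O → 0 + 2 = +2
C4: 2C, 1H, 1F → 0 − 1 + 1 = 0
C5: 3C, 1Cl → 0 + 1 = +1
C6: 2C, 1H, 1N → 0 − 1 + 1 = 0
The most oxidised carbon is C3 at +2.

C3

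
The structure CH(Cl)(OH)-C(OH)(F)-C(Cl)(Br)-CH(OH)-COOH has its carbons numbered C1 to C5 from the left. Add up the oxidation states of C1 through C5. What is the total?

+8

Tallying each carbon's bonds:
C1: 1C, 1H, 1O, 1Cl → 0 − 1 + 1 + 1 = +1
C2: 2C, 1O, 1F → 0 + 1 + 1 = +2
C3: 2C, 1Cl, 1Br → 0 + 1 + 1 = +2
C4: 2C, 1H, 1O → 0 − 1 + 1 = 0
C5: 1C, 3O → 0 + 3 = +3
Sum = +1 + 2 + 2 + 0 + 3 = +8.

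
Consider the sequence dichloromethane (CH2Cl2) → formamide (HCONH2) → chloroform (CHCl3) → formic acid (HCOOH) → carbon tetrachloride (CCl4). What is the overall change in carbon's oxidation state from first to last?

+4

Carbon oxidation states along the series — dichloromethane: 0, formamide: +2, chloroform: +2, formic acid: +2, carbon tetrachloride: +4.
Net change = +4 − (0) = +4.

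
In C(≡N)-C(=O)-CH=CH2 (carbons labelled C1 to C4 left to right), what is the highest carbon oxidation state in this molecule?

Bonds to more-electronegative neighbours contribute +1 each, bonds to H or metals contribute −1 each, and C–C bonds contribute 0. Tallying each carbon:
C1: 1C, 3N → 0 + 3 = +3
C2: 2C, 2O → 0 + 2 = +2
C3: 3C, 1H → 0 − 1 = -1
C4: 2C, 2H → 0 − 2 = -2
The highest value is +3.

+3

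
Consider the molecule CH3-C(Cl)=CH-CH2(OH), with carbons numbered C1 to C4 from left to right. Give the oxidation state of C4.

-1

C4 has one bond to C (0), one bond to O (+1), one bond to H (-1), one bond to H (-1).
Oxidation state = 0 + 1 − 1 − 1 = -1.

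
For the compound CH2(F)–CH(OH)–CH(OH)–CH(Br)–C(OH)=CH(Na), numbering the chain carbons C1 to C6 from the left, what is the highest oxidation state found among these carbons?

Tallying each carbon's bonds:
C1: 1C, 2H, 1F → 0 − 2 + 1 = -1
C2: 2C, 1H, 1O → 0 − 1 + 1 = 0
C3: 2C, 1H, 1O → 0 − 1 + 1 = 0
C4: 2C, 1H, 1Br → 0 − 1 + 1 = 0
C5: 3C, 1O → 0 + 1 = +1
C6: 2C, 1H, 1Na → 0 − 1 − 1 = -2
The highest value is +1.

+1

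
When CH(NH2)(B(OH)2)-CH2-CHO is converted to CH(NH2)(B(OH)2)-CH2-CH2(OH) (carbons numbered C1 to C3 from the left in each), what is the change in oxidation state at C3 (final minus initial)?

Before: C3 has 1 bond to C, 1 bond to H, 2 bonds to O → oxidation state +1.
After: C3 has 1 bond to C, 2 bonds to H, 1 bond to O → oxidation state -1.
Δ = -1 − (+1) = -2, so this is a reduction at C3.

-2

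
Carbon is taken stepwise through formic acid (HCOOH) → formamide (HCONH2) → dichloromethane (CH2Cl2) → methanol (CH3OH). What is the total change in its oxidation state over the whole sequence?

Carbon oxidation states along the series — formic acid: +2, formamide: +2, dichloromethane: 0, methanol: -2.
Net change = -2 − (+2) = -4.

-4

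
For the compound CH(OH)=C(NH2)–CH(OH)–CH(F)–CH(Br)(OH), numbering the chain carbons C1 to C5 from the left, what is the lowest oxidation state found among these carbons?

Tallying each carbon's bonds:
C1: 2C, 1H, 1O → 0 − 1 + 1 = 0
C2: 3C, 1N → 0 + 1 = +1
C3: 2C, 1H, 1O → 0 − 1 + 1 = 0
C4: 2C, 1H, 1F → 0 − 1 + 1 = 0
C5: 1C, 1H, 1O, 1Br → 0 − 1 + 1 + 1 = +1
The lowest value is 0.

0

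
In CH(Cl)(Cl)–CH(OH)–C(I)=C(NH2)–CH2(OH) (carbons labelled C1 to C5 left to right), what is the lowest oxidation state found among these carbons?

Each bond to a more electronegative atom (O, N, halogen) counts +1, each bond to a less electronegative atom (H, metal, B, Si) counts −1, and each C–C bond counts 0. Tallying each carbon:
C1: 1C, 1H, 2Cl → 0 − 1 + 2 = +1
C2: 2C, 1H, 1O → 0 − 1 + 1 = 0
C3: 3C, 1I → 0 + 1 = +1
C4: 3C, 1N → 0 + 1 = +1
C5: 1C, 2H, 1O → 0 − 2 + 1 = -1
The lowest value is -1.

-1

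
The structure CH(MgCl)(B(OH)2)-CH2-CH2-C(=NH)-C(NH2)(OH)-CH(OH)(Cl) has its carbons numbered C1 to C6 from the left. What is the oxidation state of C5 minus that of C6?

C5: 2C, 1O, 1N → 0 + 1 + 1 = +2
C6: 1C, 1H, 1O, 1Cl → 0 − 1 + 1 + 1 = +1
Difference: +2 − (+1) = +1.

+1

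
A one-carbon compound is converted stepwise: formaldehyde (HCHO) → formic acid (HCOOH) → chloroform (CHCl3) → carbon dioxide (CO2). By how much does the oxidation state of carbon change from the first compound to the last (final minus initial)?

+4

Carbon oxidation states along the series — formaldehyde: 0, formic acid: +2, chloroform: +2, carbon dioxide: +4.
Net change = +4 − (0) = +4.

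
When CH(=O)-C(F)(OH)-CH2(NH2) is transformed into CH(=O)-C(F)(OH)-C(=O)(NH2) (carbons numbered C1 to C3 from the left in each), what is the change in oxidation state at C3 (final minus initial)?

Before: C3 has 1 bond to C, 2 bonds to H, 1 bond to N → oxidation state -1.
After: C3 has 1 bond to C, 2 bonds to O, 1 bond to N → oxidation state +3.
Δ = +3 − (-1) = +4, so this is an oxidation at C3.

+4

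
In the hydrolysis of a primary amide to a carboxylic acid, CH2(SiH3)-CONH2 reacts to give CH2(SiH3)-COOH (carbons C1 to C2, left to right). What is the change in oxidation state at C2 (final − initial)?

0

Before: C2 has 1 bond to C, 2 bonds to O, 1 bond to N → oxidation state +3.
After: C2 has 1 bond to C, 3 bonds to O → oxidation state +3.
Δ = +3 − (+3) = 0, so no net redox change at C2.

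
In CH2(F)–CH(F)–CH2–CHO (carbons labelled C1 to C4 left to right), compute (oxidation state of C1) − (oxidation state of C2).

C1: 1C, 2H, 1F → 0 − 2 + 1 = -1
C2: 2C, 1H, 1F → 0 − 1 + 1 = 0
Difference: -1 − (0) = -1.

-1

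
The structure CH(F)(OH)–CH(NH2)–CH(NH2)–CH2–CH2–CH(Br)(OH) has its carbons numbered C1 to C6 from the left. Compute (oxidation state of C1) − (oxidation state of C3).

+1

C1: 1C, 1H, 1O, 1F → 0 − 1 + 1 + 1 = +1
C3: 2C, 1H, 1N → 0 − 1 + 1 = 0
Difference: +1 − (0) = +1.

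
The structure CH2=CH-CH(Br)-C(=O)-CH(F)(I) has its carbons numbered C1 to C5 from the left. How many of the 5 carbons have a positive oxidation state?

Count +1 for every bond to an atom more electronegative than carbon and −1 for every bond to one less electronegative; C–C bonds are 0. Tallying each carbon:
C1: 2C, 2H → 0 − 2 = -2
C2: 3C, 1H → 0 − 1 = -1
C3: 2C, 1H, 1Br → 0 − 1 + 1 = 0
C4: 2C, 2O → 0 + 2 = +2
C5: 1C, 1H, 1F, 1I → 0 − 1 + 1 + 1 = +1
2 carbons (C4, C5) meet the condition.

2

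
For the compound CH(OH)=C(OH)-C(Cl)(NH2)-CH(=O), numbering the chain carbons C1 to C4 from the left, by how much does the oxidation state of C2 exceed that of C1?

+1

C2: 3C, 1O → 0 + 1 = +1
C1: 2C, 1H, 1O → 0 − 1 + 1 = 0
Difference: +1 − (0) = +1.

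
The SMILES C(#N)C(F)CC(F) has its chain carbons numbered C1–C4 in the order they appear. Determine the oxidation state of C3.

C3 has one bond to C (0), one bond to C (0), one bond to H (-1), one bond to H (-1).
Oxidation state = 0 + 0 − 1 − 1 = -2.

-2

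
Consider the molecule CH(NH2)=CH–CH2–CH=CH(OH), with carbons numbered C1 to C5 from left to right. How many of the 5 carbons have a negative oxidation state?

3

Count +1 for every bond to an atom more electronegative than carbon and −1 for every bond to one less electronegative; C–C bonds are 0. Tallying each carbon:
C1: 2C, 1H, 1N → 0 − 1 + 1 = 0
C2: 3C, 1H → 0 − 1 = -1
C3: 2C, 2H → 0 − 2 = -2
C4: 3C, 1H → 0 − 1 = -1
C5: 2C, 1H, 1O → 0 − 1 + 1 = 0
3 carbons (C2, C3, C4) meet the condition.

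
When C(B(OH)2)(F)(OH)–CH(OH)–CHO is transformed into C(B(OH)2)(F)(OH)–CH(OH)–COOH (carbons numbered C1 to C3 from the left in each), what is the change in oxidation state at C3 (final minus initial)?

+2

Before: C3 has 1 bond to C, 1 bond to H, 2 bonds to O → oxidation state +1.
After: C3 has 1 bond to C, 3 bonds to O → oxidation state +3.
Δ = +3 − (+1) = +2, so this is an oxidation at C3.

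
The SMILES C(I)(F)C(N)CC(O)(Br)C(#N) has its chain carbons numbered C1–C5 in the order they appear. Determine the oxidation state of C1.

+1

Bonds to more-electronegative neighbours contribute +1 each, bonds to H or metals contribute −1 each, and C–C bonds contribute 0.
C1 has one bond to C (0), one bond to I (+1), one bond to F (+1), one bond to H (-1).
Oxidation state = 0 + 1 + 1 − 1 = +1.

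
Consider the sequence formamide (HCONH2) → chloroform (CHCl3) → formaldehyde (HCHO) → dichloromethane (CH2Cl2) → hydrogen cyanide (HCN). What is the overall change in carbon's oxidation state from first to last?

Carbon oxidation states along the series — formamide: +2, chloroform: +2, formaldehyde: 0, dichloromethane: 0, hydrogen cyanide: +2.
Net change = +2 − (+2) = 0.

0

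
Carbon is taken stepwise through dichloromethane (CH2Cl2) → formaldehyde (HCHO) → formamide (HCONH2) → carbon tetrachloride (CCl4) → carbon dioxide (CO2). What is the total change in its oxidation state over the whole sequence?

+4

Carbon oxidation states along the series — dichloromethane: 0, formaldehyde: 0, formamide: +2, carbon tetrachloride: +4, carbon dioxide: +4.
Net change = +4 − (0) = +4.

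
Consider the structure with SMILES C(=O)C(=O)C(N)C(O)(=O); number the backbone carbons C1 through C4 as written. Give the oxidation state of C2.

C2 has one bond to C (0), one bond to C (0), a double bond to O (2×+1 = +2).
Oxidation state = 0 + 0 + 2 = +2.

+2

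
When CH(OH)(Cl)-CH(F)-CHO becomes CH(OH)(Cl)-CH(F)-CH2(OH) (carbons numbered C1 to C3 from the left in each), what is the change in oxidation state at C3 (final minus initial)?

-2

Before: C3 has 1 bond to C, 1 bond to H, 2 bonds to O → oxidation state +1.
After: C3 has 1 bond to C, 2 bonds to H, 1 bond to O → oxidation state -1.
Δ = -1 − (+1) = -2, so this is a reduction at C3.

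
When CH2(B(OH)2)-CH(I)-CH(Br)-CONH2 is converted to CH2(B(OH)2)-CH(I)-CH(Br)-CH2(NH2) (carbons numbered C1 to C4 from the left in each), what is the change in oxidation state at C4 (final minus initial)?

-4

Before: C4 has 1 bond to C, 2 bonds to O, 1 bond to N → oxidation state +3.
After: C4 has 1 bond to C, 2 bonds to H, 1 bond to N → oxidation state -1.
Δ = -1 − (+3) = -4, so this is a reduction at C4.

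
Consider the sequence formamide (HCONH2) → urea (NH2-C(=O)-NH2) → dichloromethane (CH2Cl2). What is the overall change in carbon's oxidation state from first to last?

-2

Carbon oxidation states along the series — formamide: +2, urea: +4, dichloromethane: 0.
Net change = 0 − (+2) = -2.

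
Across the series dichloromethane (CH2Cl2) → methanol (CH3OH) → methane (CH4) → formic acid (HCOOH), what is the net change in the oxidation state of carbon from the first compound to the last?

+2

Carbon oxidation states along the series — dichloromethane: 0, methanol: -2, methane: -4, formic acid: +2.
Net change = +2 − (0) = +2.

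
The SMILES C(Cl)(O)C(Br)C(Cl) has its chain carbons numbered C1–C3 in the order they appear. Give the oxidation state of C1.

+1

C1 has one bond to C (0), one bond to H (-1), one bond to Cl (+1), one bond to O (+1).
Oxidation state = 0 − 1 + 1 + 1 = +1.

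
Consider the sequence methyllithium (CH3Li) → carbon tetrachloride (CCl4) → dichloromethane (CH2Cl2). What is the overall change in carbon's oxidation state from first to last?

+4

Carbon oxidation states along the series — methyllithium: -4, carbon tetrachloride: +4, dichloromethane: 0.
Net change = 0 − (-4) = +4.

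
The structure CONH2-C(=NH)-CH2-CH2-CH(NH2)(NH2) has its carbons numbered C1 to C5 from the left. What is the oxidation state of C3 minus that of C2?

-4

C3: 2C, 2H → 0 − 2 = -2
C2: 2C, 2N → 0 + 2 = +2
Difference: -2 − (+2) = -4.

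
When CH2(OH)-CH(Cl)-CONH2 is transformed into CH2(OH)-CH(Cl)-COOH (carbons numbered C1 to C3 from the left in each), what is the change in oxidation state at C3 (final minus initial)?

Before: C3 has 1 bond to C, 2 bonds to O, 1 bond to N → oxidation state +3.
After: C3 has 1 bond to C, 3 bonds to O → oxidation state +3.
Δ = +3 − (+3) = 0, so no net redox change at C3.

0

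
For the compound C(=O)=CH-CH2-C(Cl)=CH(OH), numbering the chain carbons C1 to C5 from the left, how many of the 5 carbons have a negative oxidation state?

Tallying each carbon's bonds:
C1: 2C, 2O → 0 + 2 = +2
C2: 3C, 1H → 0 − 1 = -1
C3: 2C, 2H → 0 − 2 = -2
C4: 3C, 1Cl → 0 + 1 = +1
C5: 2C, 1H, 1O → 0 − 1 + 1 = 0
2 carbons (C2, C3) meet the condition.

2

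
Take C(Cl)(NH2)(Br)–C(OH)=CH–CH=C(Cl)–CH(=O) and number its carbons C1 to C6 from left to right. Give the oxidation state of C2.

+1

Count +1 for every bond to an atom more electronegative than carbon and −1 for every bond to one less electronegative; C–C bonds are 0.
C2 has one bond to C (0), a double bond to C (2×0 = 0), one bond to O (+1).
Oxidation state = 0 + 0 + 1 = +1.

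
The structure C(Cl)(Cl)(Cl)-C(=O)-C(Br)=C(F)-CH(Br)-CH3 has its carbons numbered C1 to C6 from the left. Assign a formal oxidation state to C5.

Assign +1 per bond to O/N/halogen, −1 per bond to H or an electropositive element, and 0 per bond to carbon.
C5 has one bond to C (0), one bond to C (0), one bond to H (-1), one bond to Br (+1).
Oxidation state = 0 + 0 − 1 + 1 = 0.

0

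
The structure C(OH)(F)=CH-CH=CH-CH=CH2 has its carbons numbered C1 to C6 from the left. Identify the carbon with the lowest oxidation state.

C6

Assign +1 per bond to O/N/halogen, −1 per bond to H or an electropositive element, and 0 per bond to carbon. Tallying each carbon:
C1: 2C, 1O, 1F → 0 + 1 + 1 = +2
C2: 3C, 1H → 0 − 1 = -1
C3: 3C, 1H → 0 − 1 = -1
C4: 3C, 1H → 0 − 1 = -1
C5: 3C, 1H → 0 − 1 = -1
C6: 2C, 2H → 0 − 2 = -2
The most reduced carbon is C6 at -2.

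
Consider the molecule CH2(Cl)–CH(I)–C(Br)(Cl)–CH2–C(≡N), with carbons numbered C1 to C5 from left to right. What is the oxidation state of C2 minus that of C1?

C2: 2C, 1H, 1I → 0 − 1 + 1 = 0
C1: 1C, 2H, 1Cl → 0 − 2 + 1 = -1
Difference: 0 − (-1) = +1.

+1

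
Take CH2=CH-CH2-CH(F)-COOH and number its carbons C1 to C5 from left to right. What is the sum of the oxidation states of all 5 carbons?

-2

Count +1 for every bond to an atom more electronegative than carbon and −1 for every bond to one less electronegative; C–C bonds are 0. Tallying each carbon:
C1: 2C, 2H → 0 − 2 = -2
C2: 3C, 1H → 0 − 1 = -1
C3: 2C, 2H → 0 − 2 = -2
C4: 2C, 1H, 1F → 0 − 1 + 1 = 0
C5: 1C, 3O → 0 + 3 = +3
Sum = -2 − 1 − 2 + 0 + 3 = -2.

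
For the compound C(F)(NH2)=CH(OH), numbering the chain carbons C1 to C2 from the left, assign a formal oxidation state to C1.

Assign +1 per bond to O/N/halogen, −1 per bond to H or an electropositive element, and 0 per bond to carbon.
C1 has a double bond to C (2×0 = 0), one bond to F (+1), one bond to N (+1).
Oxidation state = 0 + 1 + 1 = +2.

+2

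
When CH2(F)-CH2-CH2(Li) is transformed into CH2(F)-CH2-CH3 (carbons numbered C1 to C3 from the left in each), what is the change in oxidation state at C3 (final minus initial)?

0

Before: C3 has 1 bond to C, 2 bonds to H, 1 bond to Li → oxidation state -3.
After: C3 has 1 bond to C, 3 bonds to H → oxidation state -3.
Δ = -3 − (-3) = 0, so no net redox change at C3.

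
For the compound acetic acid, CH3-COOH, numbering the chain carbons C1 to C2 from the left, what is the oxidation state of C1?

Assign +1 per bond to O/N/halogen, −1 per bond to H or an electropositive element, and 0 per bond to carbon.
C1 has one bond to H (-1), one bond to H (-1), one bond to H (-1), one bond to C (0).
Oxidation state = -1 − 1 − 1 + 0 = -3.

-3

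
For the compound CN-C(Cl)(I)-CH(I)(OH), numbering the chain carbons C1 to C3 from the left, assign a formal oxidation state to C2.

+2

C2 has one bond to C (0), one bond to C (0), one bond to Cl (+1), one bond to I (+1).
Oxidation state = 0 + 0 + 1 + 1 = +2.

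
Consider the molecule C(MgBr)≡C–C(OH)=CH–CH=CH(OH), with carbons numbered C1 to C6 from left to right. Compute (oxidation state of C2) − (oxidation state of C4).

+1

C2: 4C → 0 = 0
C4: 3C, 1H → 0 − 1 = -1
Difference: 0 − (-1) = +1.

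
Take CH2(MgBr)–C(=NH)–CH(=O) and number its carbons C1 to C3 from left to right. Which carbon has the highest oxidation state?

C2

Tallying each carbon's bonds:
C1: 1C, 2H, 1Mg → 0 − 2 − 1 = -3
C2: 2C, 2N → 0 + 2 = +2
C3: 1C, 1H, 2O → 0 − 1 + 2 = +1
The most oxidised carbon is C2 at +2.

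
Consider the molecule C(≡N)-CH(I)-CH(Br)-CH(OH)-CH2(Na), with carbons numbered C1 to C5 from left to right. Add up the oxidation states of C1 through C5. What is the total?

0

Each bond to a more electronegative atom (O, N, halogen) counts +1, each bond to a less electronegative atom (H, metal, B, Si) counts −1, and each C–C bond counts 0. Tallying each carbon:
C1: 1C, 3N → 0 + 3 = +3
C2: 2C, 1H, 1I → 0 − 1 + 1 = 0
C3: 2C, 1H, 1Br → 0 − 1 + 1 = 0
C4: 2C, 1H, 1O → 0 − 1 + 1 = 0
C5: 1C, 2H, 1Na → 0 − 2 − 1 = -3
Sum = +3 + 0 + 0 + 0 − 3 = 0.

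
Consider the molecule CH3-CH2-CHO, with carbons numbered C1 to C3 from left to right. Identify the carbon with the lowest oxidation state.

C1

Assign +1 per bond to O/N/halogen, −1 per bond to H or an electropositive element, and 0 per bond to carbon. Tallying each carbon:
C1: 1C, 3H → 0 − 3 = -3
C2: 2C, 2H → 0 − 2 = -2
C3: 1C, 1H, 2O → 0 − 1 + 2 = +1
The most reduced carbon is C1 at -3.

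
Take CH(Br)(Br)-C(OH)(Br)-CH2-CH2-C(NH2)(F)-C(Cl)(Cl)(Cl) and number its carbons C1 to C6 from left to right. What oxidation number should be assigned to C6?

+3

Count +1 for every bond to an atom more electronegative than carbon and −1 for every bond to one less electronegative; C–C bonds are 0.
C6 has one bond to C (0), one bond to Cl (+1), one bond to Cl (+1), one bond to Cl (+1).
Oxidation state = 0 + 1 + 1 + 1 = +3.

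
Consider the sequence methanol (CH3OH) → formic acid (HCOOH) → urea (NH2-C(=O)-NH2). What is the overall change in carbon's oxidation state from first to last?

Carbon oxidation states along the series — methanol: -2, formic acid: +2, urea: +4.
Net change = +4 − (-2) = +6.

+6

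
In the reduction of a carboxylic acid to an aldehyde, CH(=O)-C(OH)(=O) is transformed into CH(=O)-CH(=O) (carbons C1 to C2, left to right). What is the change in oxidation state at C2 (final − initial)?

Before: C2 has 1 bond to C, 3 bonds to O → oxidation state +3.
After: C2 has 1 bond to C, 1 bond to H, 2 bonds to O → oxidation state +1.
Δ = +1 − (+3) = -2, so this is a reduction at C2.

-2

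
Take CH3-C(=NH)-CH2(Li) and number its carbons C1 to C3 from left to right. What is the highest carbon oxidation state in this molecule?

+2

Each bond to a more electronegative atom (O, N, halogen) counts +1, each bond to a less electronegative atom (H, metal, B, Si) counts −1, and each C–C bond counts 0. Tallying each carbon:
C1: 1C, 3H → 0 − 3 = -3
C2: 2C, 2N → 0 + 2 = +2
C3: 1C, 2H, 1Li → 0 − 2 − 1 = -3
The highest value is +2.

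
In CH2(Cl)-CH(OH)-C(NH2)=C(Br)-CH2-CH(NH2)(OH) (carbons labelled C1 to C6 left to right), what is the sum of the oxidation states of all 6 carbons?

0

Each bond to a more electronegative atom (O, N, halogen) counts +1, each bond to a less electronegative atom (H, metal, B, Si) counts −1, and each C–C bond counts 0. Tallying each carbon:
C1: 1C, 2H, 1Cl → 0 − 2 + 1 = -1
C2: 2C, 1H, 1O → 0 − 1 + 1 = 0
C3: 3C, 1N → 0 + 1 = +1
C4: 3C, 1Br → 0 + 1 = +1
C5: 2C, 2H → 0 − 2 = -2
C6: 1C, 1H, 1O, 1N → 0 − 1 + 1 + 1 = +1
Sum = -1 + 0 + 1 + 1 − 2 + 1 = 0.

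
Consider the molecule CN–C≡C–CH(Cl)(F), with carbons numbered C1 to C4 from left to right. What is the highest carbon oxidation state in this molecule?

+3

Assign +1 per bond to O/N/halogen, −1 per bond to H or an electropositive element, and 0 per bond to carbon. Tallying each carbon:
C1: 1C, 3N → 0 + 3 = +3
C2: 4C → 0 = 0
C3: 4C → 0 = 0
C4: 1C, 1H, 1F, 1Cl → 0 − 1 + 1 + 1 = +1
The highest value is +3.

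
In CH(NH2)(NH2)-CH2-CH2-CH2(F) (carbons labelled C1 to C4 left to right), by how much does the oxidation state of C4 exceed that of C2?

C4: 1C, 2H, 1F → 0 − 2 + 1 = -1
C2: 2C, 2H → 0 − 2 = -2
Difference: -1 − (-2) = +1.

+1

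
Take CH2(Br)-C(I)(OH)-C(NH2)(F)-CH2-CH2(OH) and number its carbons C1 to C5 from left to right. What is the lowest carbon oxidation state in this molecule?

-2

Tallying each carbon's bonds:
C1: 1C, 2H, 1Br → 0 − 2 + 1 = -1
C2: 2C, 1O, 1I → 0 + 1 + 1 = +2
C3: 2C, 1N, 1F → 0 + 1 + 1 = +2
C4: 2C, 2H → 0 − 2 = -2
C5: 1C, 2H, 1O → 0 − 2 + 1 = -1
The lowest value is -2.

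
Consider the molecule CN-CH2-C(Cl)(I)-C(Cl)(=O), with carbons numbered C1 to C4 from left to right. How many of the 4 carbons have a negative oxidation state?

Tallying each carbon's bonds:
C1: 1C, 3N → 0 + 3 = +3
C2: 2C, 2H → 0 − 2 = -2
C3: 2C, 1Cl, 1I → 0 + 1 + 1 = +2
C4: 1C, 2O, 1Cl → 0 + 2 + 1 = +3
1 carbon (C2) meets the condition.

1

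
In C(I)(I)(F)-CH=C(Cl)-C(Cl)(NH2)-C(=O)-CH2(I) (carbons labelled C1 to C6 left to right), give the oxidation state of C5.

+2

Assign +1 per bond to O/N/halogen, −1 per bond to H or an electropositive element, and 0 per bond to carbon.
C5 has one bond to C (0), one bond to C (0), a double bond to O (2×+1 = +2).
Oxidation state = 0 + 0 + 2 = +2.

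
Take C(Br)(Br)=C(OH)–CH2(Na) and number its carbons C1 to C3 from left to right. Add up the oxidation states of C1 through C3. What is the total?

0

Tallying each carbon's bonds:
C1: 2C, 2Br → 0 + 2 = +2
C2: 3C, 1O → 0 + 1 = +1
C3: 1C, 2H, 1Na → 0 − 2 − 1 = -3
Sum = +2 + 1 − 3 = 0.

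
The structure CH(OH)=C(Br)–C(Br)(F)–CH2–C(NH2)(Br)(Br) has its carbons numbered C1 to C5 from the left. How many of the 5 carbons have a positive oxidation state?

3

Each bond to a more electronegative atom (O, N, halogen) counts +1, each bond to a less electronegative atom (H, metal, B, Si) counts −1, and each C–C bond counts 0. Tallying each carbon:
C1: 2C, 1H, 1O → 0 − 1 + 1 = 0
C2: 3C, 1Br → 0 + 1 = +1
C3: 2C, 1F, 1Br → 0 + 1 + 1 = +2
C4: 2C, 2H → 0 − 2 = -2
C5: 1C, 1N, 2Br → 0 + 1 + 2 = +3
3 carbons (C2, C3, C5) meet the condition.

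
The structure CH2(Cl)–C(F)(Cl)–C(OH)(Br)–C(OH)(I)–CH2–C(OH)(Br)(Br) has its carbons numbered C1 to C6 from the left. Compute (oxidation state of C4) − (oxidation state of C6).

C4: 2C, 1O, 1I → 0 + 1 + 1 = +2
C6: 1C, 1O, 2Br → 0 + 1 + 2 = +3
Difference: +2 − (+3) = -1.

-1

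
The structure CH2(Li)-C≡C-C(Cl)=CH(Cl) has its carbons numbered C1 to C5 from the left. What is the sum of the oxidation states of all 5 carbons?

Assign +1 per bond to O/N/halogen, −1 per bond to H or an electropositive element, and 0 per bond to carbon. Tallying each carbon:
C1: 1C, 2H, 1Li → 0 − 2 − 1 = -3
C2: 4C → 0 = 0
C3: 4C → 0 = 0
C4: 3C, 1Cl → 0 + 1 = +1
C5: 2C, 1H, 1Cl → 0 − 1 + 1 = 0
Sum = -3 + 0 + 0 + 1 + 0 = -2.

-2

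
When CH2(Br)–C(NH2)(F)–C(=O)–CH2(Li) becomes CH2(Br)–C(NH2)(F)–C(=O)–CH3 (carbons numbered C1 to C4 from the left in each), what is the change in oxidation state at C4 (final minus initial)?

0

Before: C4 has 1 bond to C, 2 bonds to H, 1 bond to Li → oxidation state -3.
After: C4 has 1 bond to C, 3 bonds to H → oxidation state -3.
Δ = -3 − (-3) = 0, so no net redox change at C4.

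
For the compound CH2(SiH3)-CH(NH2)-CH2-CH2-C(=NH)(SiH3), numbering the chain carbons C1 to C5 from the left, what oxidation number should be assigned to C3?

C3 has one bond to C (0), one bond to C (0), one bond to H (-1), one bond to H (-1).
Oxidation state = 0 + 0 − 1 − 1 = -2.

-2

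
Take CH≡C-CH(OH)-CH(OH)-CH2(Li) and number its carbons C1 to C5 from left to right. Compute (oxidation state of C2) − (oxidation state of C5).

+3

C2: 4C → 0 = 0
C5: 1C, 2H, 1Li → 0 − 2 − 1 = -3
Difference: 0 − (-3) = +3.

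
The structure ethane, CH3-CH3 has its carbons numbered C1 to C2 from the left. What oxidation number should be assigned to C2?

-3

C2 has one bond to H (-1), one bond to H (-1), one bond to H (-1), one bond to C (0).
Oxidation state = -1 − 1 − 1 + 0 = -3.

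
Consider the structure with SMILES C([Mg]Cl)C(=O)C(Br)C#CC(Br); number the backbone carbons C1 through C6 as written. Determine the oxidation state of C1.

-3

Each bond to a more electronegative atom (O, N, halogen) counts +1, each bond to a less electronegative atom (H, metal, B, Si) counts −1, and each C–C bond counts 0.
C1 has one bond to C (0), one bond to H (-1), one bond to H (-1), one bond to Mg (-1).
Oxidation state = 0 − 1 − 1 − 1 = -3.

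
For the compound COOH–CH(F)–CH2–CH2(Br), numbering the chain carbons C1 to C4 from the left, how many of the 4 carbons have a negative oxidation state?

2

Tallying each carbon's bonds:
C1: 1C, 3O → 0 + 3 = +3
C2: 2C, 1H, 1F → 0 − 1 + 1 = 0
C3: 2C, 2H → 0 − 2 = -2
C4: 1C, 2H, 1Br → 0 − 2 + 1 = -1
2 carbons (C3, C4) meet the condition.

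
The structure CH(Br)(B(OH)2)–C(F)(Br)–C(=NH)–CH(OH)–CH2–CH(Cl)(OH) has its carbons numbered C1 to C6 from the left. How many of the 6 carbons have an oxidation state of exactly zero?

1

Each bond to a more electronegative atom (O, N, halogen) counts +1, each bond to a less electronegative atom (H, metal, B, Si) counts −1, and each C–C bond counts 0. Tallying each carbon:
C1: 1C, 1H, 1Br, 1B → 0 − 1 + 1 − 1 = -1
C2: 2C, 1F, 1Br → 0 + 1 + 1 = +2
C3: 2C, 2N → 0 + 2 = +2
C4: 2C, 1H, 1O → 0 − 1 + 1 = 0
C5: 2C, 2H → 0 − 2 = -2
C6: 1C, 1H, 1O, 1Cl → 0 − 1 + 1 + 1 = +1
1 carbon (C4) meets the condition.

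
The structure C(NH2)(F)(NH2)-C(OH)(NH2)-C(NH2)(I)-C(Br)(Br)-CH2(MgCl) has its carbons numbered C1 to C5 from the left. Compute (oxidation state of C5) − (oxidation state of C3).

-5

C5: 1C, 2H, 1Mg → 0 − 2 − 1 = -3
C3: 2C, 1N, 1I → 0 + 1 + 1 = +2
Difference: -3 − (+2) = -5.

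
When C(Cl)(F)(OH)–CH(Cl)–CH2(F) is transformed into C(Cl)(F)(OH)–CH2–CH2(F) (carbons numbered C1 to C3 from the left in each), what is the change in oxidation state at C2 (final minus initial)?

-2

Before: C2 has 2 bonds to C, 1 bond to H, 1 bond to Cl → oxidation state 0.
After: C2 has 2 bonds to C, 2 bonds to H → oxidation state -2.
Δ = -2 − (0) = -2, so this is a reduction at C2.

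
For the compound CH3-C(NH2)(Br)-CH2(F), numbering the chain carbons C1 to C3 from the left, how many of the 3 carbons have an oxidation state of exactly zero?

0

Tallying each carbon's bonds:
C1: 1C, 3H → 0 − 3 = -3
C2: 2C, 1N, 1Br → 0 + 1 + 1 = +2
C3: 1C, 2H, 1F → 0 − 2 + 1 = -1
0 carbons meet the condition.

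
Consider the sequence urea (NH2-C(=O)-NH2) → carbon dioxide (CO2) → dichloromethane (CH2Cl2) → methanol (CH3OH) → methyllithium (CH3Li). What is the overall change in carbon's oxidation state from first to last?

Carbon oxidation states along the series — urea: +4, carbon dioxide: +4, dichloromethane: 0, methanol: -2, methyllithium: -4.
Net change = -4 − (+4) = -8.

-8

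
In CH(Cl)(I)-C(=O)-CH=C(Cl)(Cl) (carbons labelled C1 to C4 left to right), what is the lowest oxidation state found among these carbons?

-1

Count +1 for every bond to an atom more electronegative than carbon and −1 for every bond to one less electronegative; C–C bonds are 0. Tallying each carbon:
C1: 1C, 1H, 1Cl, 1I → 0 − 1 + 1 + 1 = +1
C2: 2C, 2O → 0 + 2 = +2
C3: 3C, 1H → 0 − 1 = -1
C4: 2C, 2Cl → 0 + 2 = +2
The lowest value is -1.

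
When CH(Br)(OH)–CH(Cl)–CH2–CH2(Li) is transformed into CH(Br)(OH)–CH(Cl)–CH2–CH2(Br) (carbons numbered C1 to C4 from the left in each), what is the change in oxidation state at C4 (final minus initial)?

+2

Before: C4 has 1 bond to C, 2 bonds to H, 1 bond to Li → oxidation state -3.
After: C4 has 1 bond to C, 2 bonds to H, 1 bond to Br → oxidation state -1.
Δ = -1 − (-3) = +2, so this is an oxidation at C4.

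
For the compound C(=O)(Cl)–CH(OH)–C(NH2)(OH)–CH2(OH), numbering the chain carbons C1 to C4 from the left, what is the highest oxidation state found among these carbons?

+3

Tallying each carbon's bonds:
C1: 1C, 2O, 1Cl → 0 + 2 + 1 = +3
C2: 2C, 1H, 1O → 0 − 1 + 1 = 0
C3: 2C, 1O, 1N → 0 + 1 + 1 = +2
C4: 1C, 2H, 1O → 0 − 2 + 1 = -1
The highest value is +3.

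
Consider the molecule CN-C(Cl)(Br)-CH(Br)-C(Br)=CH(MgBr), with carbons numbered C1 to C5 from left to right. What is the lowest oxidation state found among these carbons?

-2

Bonds to more-electronegative neighbours contribute +1 each, bonds to H or metals contribute −1 each, and C–C bonds contribute 0. Tallying each carbon:
C1: 1C, 3N → 0 + 3 = +3
C2: 2C, 1Cl, 1Br → 0 + 1 + 1 = +2
C3: 2C, 1H, 1Br → 0 − 1 + 1 = 0
C4: 3C, 1Br → 0 + 1 = +1
C5: 2C, 1H, 1Mg → 0 − 1 − 1 = -2
The lowest value is -2.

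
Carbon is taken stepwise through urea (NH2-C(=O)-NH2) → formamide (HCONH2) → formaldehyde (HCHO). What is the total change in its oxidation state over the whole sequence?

-4

Carbon oxidation states along the series — urea: +4, formamide: +2, formaldehyde: 0.
Net change = 0 − (+4) = -4.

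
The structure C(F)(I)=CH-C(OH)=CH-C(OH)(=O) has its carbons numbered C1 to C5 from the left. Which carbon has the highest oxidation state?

C5

Tallying each carbon's bonds:
C1: 2C, 1F, 1I → 0 + 1 + 1 = +2
C2: 3C, 1H → 0 − 1 = -1
C3: 3C, 1O → 0 + 1 = +1
C4: 3C, 1H → 0 − 1 = -1
C5: 1C, 3O → 0 + 3 = +3
The most oxidised carbon is C5 at +3.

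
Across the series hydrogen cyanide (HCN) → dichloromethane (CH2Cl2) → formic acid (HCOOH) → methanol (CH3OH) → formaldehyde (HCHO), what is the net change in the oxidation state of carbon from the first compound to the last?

-2

Carbon oxidation states along the series — hydrogen cyanide: +2, dichloromethane: 0, formic acid: +2, methanol: -2, formaldehyde: 0.
Net change = 0 − (+2) = -2.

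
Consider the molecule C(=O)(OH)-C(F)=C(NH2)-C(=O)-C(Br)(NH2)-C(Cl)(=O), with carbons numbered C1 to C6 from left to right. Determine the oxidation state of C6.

+3

Each bond to a more electronegative atom (O, N, halogen) counts +1, each bond to a less electronegative atom (H, metal, B, Si) counts −1, and each C–C bond counts 0.
C6 has one bond to C (0), one bond to Cl (+1), a double bond to O (2×+1 = +2).
Oxidation state = 0 + 1 + 2 = +3.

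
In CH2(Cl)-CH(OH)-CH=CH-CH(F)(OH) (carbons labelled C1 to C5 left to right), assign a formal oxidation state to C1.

C1 has one bond to C (0), one bond to H (-1), one bond to H (-1), one bond to Cl (+1).
Oxidation state = 0 − 1 − 1 + 1 = -1.

-1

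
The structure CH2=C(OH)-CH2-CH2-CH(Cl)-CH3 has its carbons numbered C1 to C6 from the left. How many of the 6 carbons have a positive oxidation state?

Assign +1 per bond to O/N/halogen, −1 per bond to H or an electropositive element, and 0 per bond to carbon. Tallying each carbon:
C1: 2C, 2H → 0 − 2 = -2
C2: 3C, 1O → 0 + 1 = +1
C3: 2C, 2H → 0 − 2 = -2
C4: 2C, 2H → 0 − 2 = -2
C5: 2C, 1H, 1Cl → 0 − 1 + 1 = 0
C6: 1C, 3H → 0 − 3 = -3
1 carbon (C2) meets the condition.

1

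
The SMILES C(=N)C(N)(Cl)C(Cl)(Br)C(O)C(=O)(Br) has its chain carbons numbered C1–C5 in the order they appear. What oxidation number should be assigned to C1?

+1

Bonds to more-electronegative neighbours contribute +1 each, bonds to H or metals contribute −1 each, and C–C bonds contribute 0.
C1 has one bond to C (0), a double bond to N (2×+1 = +2), one bond to H (-1).
Oxidation state = 0 + 2 − 1 = +1.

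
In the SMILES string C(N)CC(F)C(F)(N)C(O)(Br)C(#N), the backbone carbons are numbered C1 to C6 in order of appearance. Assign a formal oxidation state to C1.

-1

Count +1 for every bond to an atom more electronegative than carbon and −1 for every bond to one less electronegative; C–C bonds are 0.
C1 has one bond to C (0), one bond to N (+1), one bond to H (-1), one bond to H (-1).
Oxidation state = 0 + 1 − 1 − 1 = -1.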